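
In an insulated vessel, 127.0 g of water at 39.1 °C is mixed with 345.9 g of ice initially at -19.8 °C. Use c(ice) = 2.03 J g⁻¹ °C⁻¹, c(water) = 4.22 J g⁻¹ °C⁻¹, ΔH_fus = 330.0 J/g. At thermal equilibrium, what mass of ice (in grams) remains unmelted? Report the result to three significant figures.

m_ice remaining = 325 g

Heat to warm all ice to 0 °C: 345.9×2.03×19.8 = 13903 J
Heat released by water cooling to 0 °C: 127.0×4.22×39.1 = 20955 J
20955 J < 13903 + 345.9×330.0 = 128050 J, so not all ice melts; final T = 0 °C.
Heat left for melting: 20955 − 13903 = 7052 J
Mass melted = 7052 / 330.0 = 21.37 g
Ice remaining = 345.9 − 21.37 = 324.53 g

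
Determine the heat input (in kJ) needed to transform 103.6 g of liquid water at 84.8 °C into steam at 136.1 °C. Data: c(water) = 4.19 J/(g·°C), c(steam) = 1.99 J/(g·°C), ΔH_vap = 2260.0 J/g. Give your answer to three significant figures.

q1 (heat water 84.8→100.0 °C): 103.6 × 4.19 × 15.2 = 6598 J
q2 (vaporize at 100 °C): 103.6 × 2260.0 = 234136 J
q3 (heat steam 100.0→136.1 °C): 103.6 × 1.99 × 36.1 = 7443 J
Total: 6598 + 234136 + 7443 = 248177 J = 248 kJ

q = 248 kJ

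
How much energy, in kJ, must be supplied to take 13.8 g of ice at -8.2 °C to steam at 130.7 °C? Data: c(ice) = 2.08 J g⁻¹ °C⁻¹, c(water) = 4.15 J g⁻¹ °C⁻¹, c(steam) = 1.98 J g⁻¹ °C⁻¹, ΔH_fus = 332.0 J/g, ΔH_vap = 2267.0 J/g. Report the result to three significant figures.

q = 42.7 kJ

q1 (heat ice -8.2→0.0 °C): 13.8 × 2.08 × 8.2 = 235 J
q2 (melt at 0 °C): 13.8 × 332.0 = 4582 J
q3 (heat water 0.0→100.0 °C): 13.8 × 4.15 × 100.0 = 5727 J
q4 (vaporize at 100 °C): 13.8 × 2267.0 = 31285 J
q5 (heat steam 100.0→130.7 °C): 13.8 × 1.98 × 30.7 = 839 J
Total: 235 + 4582 + 5727 + 31285 + 839 = 42668 J = 42.7 kJ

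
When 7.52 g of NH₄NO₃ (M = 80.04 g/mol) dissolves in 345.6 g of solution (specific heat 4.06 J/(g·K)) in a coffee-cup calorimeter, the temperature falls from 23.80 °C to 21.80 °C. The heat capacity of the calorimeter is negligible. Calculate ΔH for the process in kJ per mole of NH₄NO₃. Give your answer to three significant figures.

ΔH = 29.9 kJ/mol

|ΔT| = |21.80 − 23.80| = 2.00 °C
|q_surr| = (345.6 × 4.06) × 2.00 = 1403.136 × 2.00 = 2806 J
n(NH₄NO₃) = 7.52 / 80.04 = 0.09395 mol
Temperature fell, so q_rxn = +|q_surr| = 2.806 kJ
ΔH = q_rxn / n = 29.87 kJ/mol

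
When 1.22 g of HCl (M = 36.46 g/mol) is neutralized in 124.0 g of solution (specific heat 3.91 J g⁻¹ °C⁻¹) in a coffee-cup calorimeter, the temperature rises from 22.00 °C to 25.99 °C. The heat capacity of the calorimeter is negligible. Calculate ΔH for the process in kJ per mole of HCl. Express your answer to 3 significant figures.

ΔH = -57.8 kJ/mol

|ΔT| = |25.99 − 22.00| = 3.99 °C
|q_surr| = (124.0 × 3.91) × 3.99 = 484.84 × 3.99 = 1935 J
n(HCl) = 1.22 / 36.46 = 0.03346 mol
Temperature rose, so q_rxn = −|q_surr| = -1.935 kJ
ΔH = q_rxn / n = -57.83 kJ/mol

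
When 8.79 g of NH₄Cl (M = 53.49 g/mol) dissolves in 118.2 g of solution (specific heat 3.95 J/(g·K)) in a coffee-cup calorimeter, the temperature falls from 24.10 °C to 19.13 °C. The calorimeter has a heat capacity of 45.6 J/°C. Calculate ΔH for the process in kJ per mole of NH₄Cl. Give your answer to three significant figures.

|ΔT| = |19.13 − 24.10| = 4.97 °C
|q_surr| = (118.2 × 3.95 + 45.6) × 4.97 = 512.49 × 4.97 = 2547 J
n(NH₄Cl) = 8.79 / 53.49 = 0.1643 mol
Temperature fell, so q_rxn = +|q_surr| = 2.547 kJ
ΔH = q_rxn / n = 15.50 kJ/mol

ΔH = 15.5 kJ/mol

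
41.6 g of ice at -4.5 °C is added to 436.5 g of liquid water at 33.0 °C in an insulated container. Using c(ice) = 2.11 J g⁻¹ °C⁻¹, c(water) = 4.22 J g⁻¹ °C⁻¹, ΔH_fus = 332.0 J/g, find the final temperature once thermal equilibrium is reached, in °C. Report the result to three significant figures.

Heat to bring ice to 0 °C and melt it: q₁ = 41.6×2.11×4.5 + 41.6×332.0 = 14206 J
Heat the water can supply cooling to 0 °C: 436.5×4.22×33.0 = 60787.0 J > q₁, so all ice melts.
Energy balance: 436.5×4.22×(33.0 − T) = 14206 + 41.6×4.22×(T − 0)
1842.03(33.0 − T) = 14206 + 175.552 T
60787.0 − 14206 = 2017.582 T
T = 46581.0 / 2017.582 = 23.09 °C

T_f = 23.1 °C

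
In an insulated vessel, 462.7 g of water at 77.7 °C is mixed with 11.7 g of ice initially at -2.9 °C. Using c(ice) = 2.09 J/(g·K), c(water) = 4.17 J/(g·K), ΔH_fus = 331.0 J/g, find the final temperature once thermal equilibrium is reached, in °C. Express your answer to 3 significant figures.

Heat to bring ice to 0 °C and melt it: q₁ = 11.7×2.09×2.9 + 11.7×331.0 = 3943.6 J
Heat the water can supply cooling to 0 °C: 462.7×4.17×77.7 = 149919 J > q₁, so all ice melts.
Energy balance: 462.7×4.17×(77.7 − T) = 3943.6 + 11.7×4.17×(T − 0)
1929.459(77.7 − T) = 3943.6 + 48.789 T
149919 − 3943.6 = 1978.248 T
T = 145975.4 / 1978.248 = 73.79 °C

T_f = 73.8 °C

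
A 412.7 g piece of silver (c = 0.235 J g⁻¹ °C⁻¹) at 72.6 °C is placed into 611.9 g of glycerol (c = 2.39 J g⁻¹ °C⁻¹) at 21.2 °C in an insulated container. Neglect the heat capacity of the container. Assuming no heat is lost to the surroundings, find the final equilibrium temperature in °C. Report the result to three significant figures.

T_f = 24.4 °C

Heat lost by silver = heat gained by glycerol.
(412.7)(0.235)(72.6 − T) = (611.9)(2.39)(T − 21.2)
96.9845 (72.6 − T) = 1462.441 (T − 21.2)
7041.1 − 96.9845 T = 1462.441 T − 31004
38045.1 = 1559.4255 T
T = 24.40 °C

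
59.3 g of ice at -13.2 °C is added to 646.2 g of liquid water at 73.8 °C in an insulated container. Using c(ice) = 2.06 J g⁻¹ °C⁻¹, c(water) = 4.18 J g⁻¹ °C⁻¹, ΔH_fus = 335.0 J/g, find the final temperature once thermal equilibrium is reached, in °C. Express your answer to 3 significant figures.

T_f = 60.3 °C

Heat to bring ice to 0 °C and melt it: q₁ = 59.3×2.06×13.2 + 59.3×335.0 = 21478 J
Heat the water can supply cooling to 0 °C: 646.2×4.18×73.8 = 199342 J > q₁, so all ice melts.
Energy balance: 646.2×4.18×(73.8 − T) = 21478 + 59.3×4.18×(T − 0)
2701.116(73.8 − T) = 21478 + 247.874 T
199342 − 21478 = 2948.990 T
T = 177864 / 2948.990 = 60.31 °C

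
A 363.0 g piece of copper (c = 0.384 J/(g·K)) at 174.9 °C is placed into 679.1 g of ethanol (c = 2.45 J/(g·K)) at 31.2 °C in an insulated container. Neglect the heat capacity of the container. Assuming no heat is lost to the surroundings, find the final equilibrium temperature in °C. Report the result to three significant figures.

T_f = 42.3 °C

Heat lost by copper = heat gained by ethanol.
(363.0)(0.384)(174.9 − T) = (679.1)(2.45)(T − 31.2)
139.392 (174.9 − T) = 1663.795 (T − 31.2)
24380 − 139.392 T = 1663.795 T − 51910
76290 = 1803.187 T
T = 42.31 °C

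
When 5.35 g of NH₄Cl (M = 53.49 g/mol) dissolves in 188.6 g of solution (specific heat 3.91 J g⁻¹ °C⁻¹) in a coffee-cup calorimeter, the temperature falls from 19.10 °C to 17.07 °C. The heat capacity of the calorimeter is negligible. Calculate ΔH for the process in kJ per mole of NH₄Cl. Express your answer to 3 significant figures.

|ΔT| = |17.07 − 19.10| = 2.03 °C
|q_surr| = (188.6 × 3.91) × 2.03 = 737.426 × 2.03 = 1497 J
n(NH₄Cl) = 5.35 / 53.49 = 0.1000 mol
Temperature fell, so q_rxn = +|q_surr| = 1.497 kJ
ΔH = q_rxn / n = 14.97 kJ/mol

ΔH = 15.0 kJ/mol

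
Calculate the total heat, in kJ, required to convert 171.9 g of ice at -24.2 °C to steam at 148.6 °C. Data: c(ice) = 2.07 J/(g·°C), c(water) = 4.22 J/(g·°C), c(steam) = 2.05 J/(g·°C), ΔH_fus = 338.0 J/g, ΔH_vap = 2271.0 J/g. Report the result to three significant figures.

q1 (heat ice -24.2→0.0 °C): 171.9 × 2.07 × 24.2 = 8611 J
q2 (melt at 0 °C): 171.9 × 338.0 = 58102 J
q3 (heat water 0.0→100.0 °C): 171.9 × 4.22 × 100.0 = 72542 J
q4 (vaporize at 100 °C): 171.9 × 2271.0 = 390385 J
q5 (heat steam 100.0→148.6 °C): 171.9 × 2.05 × 48.6 = 17126 J
Total: 8611 + 58102 + 72542 + 390385 + 17126 = 546766 J = 547 kJ

q = 547 kJ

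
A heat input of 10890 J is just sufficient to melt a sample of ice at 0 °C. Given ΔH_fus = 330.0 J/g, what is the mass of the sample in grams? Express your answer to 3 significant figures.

m = 33.0 g

m = q / ΔH_fus = 10890 J / 330.0 J/g = 33.0 g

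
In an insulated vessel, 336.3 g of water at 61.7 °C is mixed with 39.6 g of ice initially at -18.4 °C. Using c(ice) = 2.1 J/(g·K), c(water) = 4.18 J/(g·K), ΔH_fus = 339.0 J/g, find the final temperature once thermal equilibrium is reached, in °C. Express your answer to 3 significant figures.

T_f = 45.7 °C

Heat to bring ice to 0 °C and melt it: q₁ = 39.6×2.1×18.4 + 39.6×339.0 = 14955 J
Heat the water can supply cooling to 0 °C: 336.3×4.18×61.7 = 86733.8 J > q₁, so all ice melts.
Energy balance: 336.3×4.18×(61.7 − T) = 14955 + 39.6×4.18×(T − 0)
1405.734(61.7 − T) = 14955 + 165.528 T
86733.8 − 14955 = 1571.262 T
T = 71778.8 / 1571.262 = 45.68 °C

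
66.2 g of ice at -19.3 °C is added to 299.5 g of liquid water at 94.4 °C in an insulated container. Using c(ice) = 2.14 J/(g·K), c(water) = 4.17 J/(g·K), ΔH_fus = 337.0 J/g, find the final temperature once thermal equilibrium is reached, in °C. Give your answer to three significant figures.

Heat to bring ice to 0 °C and melt it: q₁ = 66.2×2.14×19.3 + 66.2×337.0 = 25044 J
Heat the water can supply cooling to 0 °C: 299.5×4.17×94.4 = 117898 J > q₁, so all ice melts.
Energy balance: 299.5×4.17×(94.4 − T) = 25044 + 66.2×4.17×(T − 0)
1248.915(94.4 − T) = 25044 + 276.054 T
117898 − 25044 = 1524.969 T
T = 92854 / 1524.969 = 60.89 °C

T_f = 60.9 °C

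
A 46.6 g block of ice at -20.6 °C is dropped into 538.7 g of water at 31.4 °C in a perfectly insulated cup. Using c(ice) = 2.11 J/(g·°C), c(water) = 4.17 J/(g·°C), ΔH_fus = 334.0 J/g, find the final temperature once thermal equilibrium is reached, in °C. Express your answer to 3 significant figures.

T_f = 21.7 °C

Heat to bring ice to 0 °C and melt it: q₁ = 46.6×2.11×20.6 + 46.6×334.0 = 17590 J
Heat the water can supply cooling to 0 °C: 538.7×4.17×31.4 = 70536.3 J > q₁, so all ice melts.
Energy balance: 538.7×4.17×(31.4 − T) = 17590 + 46.6×4.17×(T − 0)
2246.379(31.4 − T) = 17590 + 194.322 T
70536.3 − 17590 = 2440.701 T
T = 52946.3 / 2440.701 = 21.69 °C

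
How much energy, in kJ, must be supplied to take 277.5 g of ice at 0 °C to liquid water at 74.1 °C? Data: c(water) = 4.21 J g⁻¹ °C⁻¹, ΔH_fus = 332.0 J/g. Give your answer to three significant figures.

q1 (melt at 0 °C): 277.5 × 332.0 = 92130 J
q2 (heat water 0.0→74.1 °C): 277.5 × 4.21 × 74.1 = 86569 J
Total: 92130 + 86569 = 178699 J = 179 kJ

q = 179 kJ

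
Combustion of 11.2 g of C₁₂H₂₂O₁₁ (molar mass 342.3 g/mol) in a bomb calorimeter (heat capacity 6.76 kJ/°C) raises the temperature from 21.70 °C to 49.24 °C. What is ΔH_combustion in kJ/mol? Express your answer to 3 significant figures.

ΔT = 49.24 − 21.70 = 27.54 °C
q_cal = C_cal × ΔT = 6.76 × 27.54 = 186.1704 kJ
n = 11.2 / 342.3 = 0.03272 mol
q_rxn = −q_cal = -186.1704 kJ
ΔH = -186.1704 / 0.03272 = -5690 kJ/mol

ΔH = -5690 kJ/mol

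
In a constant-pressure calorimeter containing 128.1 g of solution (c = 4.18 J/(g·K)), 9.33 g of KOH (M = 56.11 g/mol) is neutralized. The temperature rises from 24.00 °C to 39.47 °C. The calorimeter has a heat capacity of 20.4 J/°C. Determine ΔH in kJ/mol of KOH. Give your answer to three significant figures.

ΔH = -51.7 kJ/mol

|ΔT| = |39.47 − 24.00| = 15.47 °C
|q_surr| = (128.1 × 4.18 + 20.4) × 15.47 = 555.858 × 15.47 = 8599 J
n(KOH) = 9.33 / 56.11 = 0.1663 mol
Temperature rose, so q_rxn = −|q_surr| = -8.599 kJ
ΔH = q_rxn / n = -51.71 kJ/mol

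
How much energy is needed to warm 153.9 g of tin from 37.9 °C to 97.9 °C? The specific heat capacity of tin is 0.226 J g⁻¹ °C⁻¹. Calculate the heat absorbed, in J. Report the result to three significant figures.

q = 2090 J

q = m c ΔT = 153.9 × 0.226 × (97.9 − 37.9)
q = 153.9 × 0.226 × 60.0 = 2087 J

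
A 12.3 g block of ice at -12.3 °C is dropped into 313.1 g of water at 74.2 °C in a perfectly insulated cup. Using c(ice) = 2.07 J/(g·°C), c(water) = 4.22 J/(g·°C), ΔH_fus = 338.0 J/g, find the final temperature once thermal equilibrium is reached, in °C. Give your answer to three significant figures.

T_f = 68.1 °C

Heat to bring ice to 0 °C and melt it: q₁ = 12.3×2.07×12.3 + 12.3×338.0 = 4470.6 J
Heat the water can supply cooling to 0 °C: 313.1×4.22×74.2 = 98039.1 J > q₁, so all ice melts.
Energy balance: 313.1×4.22×(74.2 − T) = 4470.6 + 12.3×4.22×(T − 0)
1321.282(74.2 − T) = 4470.6 + 51.906 T
98039.1 − 4470.6 = 1373.188 T
T = 93568.5 / 1373.188 = 68.14 °C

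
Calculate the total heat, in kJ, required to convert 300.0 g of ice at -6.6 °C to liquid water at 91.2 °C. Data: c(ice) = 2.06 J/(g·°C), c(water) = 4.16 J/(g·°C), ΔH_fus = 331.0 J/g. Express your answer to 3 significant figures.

q1 (heat ice -6.6→0.0 °C): 300.0 × 2.06 × 6.6 = 4079 J
q2 (melt at 0 °C): 300.0 × 331.0 = 99300 J
q3 (heat water 0.0→91.2 °C): 300.0 × 4.16 × 91.2 = 113818 J
Total: 4079 + 99300 + 113818 = 217197 J = 217 kJ

q = 217 kJ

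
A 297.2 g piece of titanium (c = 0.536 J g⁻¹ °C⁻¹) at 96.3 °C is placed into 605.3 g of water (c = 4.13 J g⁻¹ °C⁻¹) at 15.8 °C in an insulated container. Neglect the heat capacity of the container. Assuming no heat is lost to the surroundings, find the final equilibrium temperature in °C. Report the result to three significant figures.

Heat lost by titanium = heat gained by water.
(297.2)(0.536)(96.3 − T) = (605.3)(4.13)(T − 15.8)
159.2992 (96.3 − T) = 2499.889 (T − 15.8)
15341 − 159.2992 T = 2499.889 T − 39498
54839 = 2659.1882 T
T = 20.62 °C

T_f = 20.6 °C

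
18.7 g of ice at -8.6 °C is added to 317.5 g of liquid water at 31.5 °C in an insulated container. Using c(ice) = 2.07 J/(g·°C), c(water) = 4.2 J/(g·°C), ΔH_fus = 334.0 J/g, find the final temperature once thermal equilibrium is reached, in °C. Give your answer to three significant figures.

T_f = 25.1 °C

Heat to bring ice to 0 °C and melt it: q₁ = 18.7×2.07×8.6 + 18.7×334.0 = 6578.7 J
Heat the water can supply cooling to 0 °C: 317.5×4.2×31.5 = 42005.3 J > q₁, so all ice melts.
Energy balance: 317.5×4.2×(31.5 − T) = 6578.7 + 18.7×4.2×(T − 0)
1333.5(31.5 − T) = 6578.7 + 78.54 T
42005.3 − 6578.7 = 1412.04 T
T = 35426.6 / 1412.04 = 25.09 °C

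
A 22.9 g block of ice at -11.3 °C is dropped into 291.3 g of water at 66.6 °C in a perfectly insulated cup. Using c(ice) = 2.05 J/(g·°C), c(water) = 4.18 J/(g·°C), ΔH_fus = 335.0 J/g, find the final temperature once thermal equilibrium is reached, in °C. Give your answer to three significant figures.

T_f = 55.5 °C

Heat to bring ice to 0 °C and melt it: q₁ = 22.9×2.05×11.3 + 22.9×335.0 = 8202.0 J
Heat the water can supply cooling to 0 °C: 291.3×4.18×66.6 = 81094.4 J > q₁, so all ice melts.
Energy balance: 291.3×4.18×(66.6 − T) = 8202.0 + 22.9×4.18×(T − 0)
1217.634(66.6 − T) = 8202.0 + 95.722 T
81094.4 − 8202.0 = 1313.356 T
T = 72892.4 / 1313.356 = 55.50 °C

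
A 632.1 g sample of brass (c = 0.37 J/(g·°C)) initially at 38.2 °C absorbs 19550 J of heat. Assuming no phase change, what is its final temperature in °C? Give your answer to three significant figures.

T_f = 122 °C

ΔT = q / (m c) = 19550 / (632.1 × 0.37) = 83.59 °C
T_f = 38.2 + 83.59 = 121.79 °C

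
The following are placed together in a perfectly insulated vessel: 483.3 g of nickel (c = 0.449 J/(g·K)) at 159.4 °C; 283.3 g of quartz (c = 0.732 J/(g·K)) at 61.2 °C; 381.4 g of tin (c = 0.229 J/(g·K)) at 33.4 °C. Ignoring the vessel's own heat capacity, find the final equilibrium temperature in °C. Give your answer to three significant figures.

Σ mᵢcᵢ(T − Tᵢ) = 0  ⇒  T = Σ mᵢcᵢTᵢ / Σ mᵢcᵢ
Σ mᵢcᵢ = 483.3×0.449 + 283.3×0.732 + 381.4×0.229 = 511.7179
Σ mᵢcᵢTᵢ = 217.0017×159.4 + 207.3756×61.2 + 87.3406×33.4 = 50199
T = 50199 / 511.7179 = 98.10 °C

T_f = 98.1 °C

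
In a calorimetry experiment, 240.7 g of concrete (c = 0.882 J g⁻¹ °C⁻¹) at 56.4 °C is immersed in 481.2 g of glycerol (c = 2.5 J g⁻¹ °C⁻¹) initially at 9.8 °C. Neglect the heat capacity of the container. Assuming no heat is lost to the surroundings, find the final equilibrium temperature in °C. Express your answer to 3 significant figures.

T_f = 16.8 °C

Heat lost by concrete = heat gained by glycerol.
(240.7)(0.882)(56.4 − T) = (481.2)(2.5)(T − 9.8)
212.2974 (56.4 − T) = 1203 (T − 9.8)
11974 − 212.2974 T = 1203 T − 11789
23763 = 1415.2974 T
T = 16.79 °C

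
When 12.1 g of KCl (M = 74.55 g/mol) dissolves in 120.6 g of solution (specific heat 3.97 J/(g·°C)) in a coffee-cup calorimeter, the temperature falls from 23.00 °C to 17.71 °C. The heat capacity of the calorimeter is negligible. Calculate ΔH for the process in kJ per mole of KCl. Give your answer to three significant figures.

|ΔT| = |17.71 − 23.00| = 5.29 °C
|q_surr| = (120.6 × 3.97) × 5.29 = 478.782 × 5.29 = 2533 J
n(KCl) = 12.1 / 74.55 = 0.1623 mol
Temperature fell, so q_rxn = +|q_surr| = 2.533 kJ
ΔH = q_rxn / n = 15.61 kJ/mol

ΔH = 15.6 kJ/mol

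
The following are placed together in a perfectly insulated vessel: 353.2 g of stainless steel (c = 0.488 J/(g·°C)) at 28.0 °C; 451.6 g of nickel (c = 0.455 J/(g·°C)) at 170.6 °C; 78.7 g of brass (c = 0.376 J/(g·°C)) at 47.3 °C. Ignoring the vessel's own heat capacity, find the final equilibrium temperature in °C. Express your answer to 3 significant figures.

T_f = 101 °C

Σ mᵢcᵢ(T − Tᵢ) = 0  ⇒  T = Σ mᵢcᵢTᵢ / Σ mᵢcᵢ
Σ mᵢcᵢ = 353.2×0.488 + 451.6×0.455 + 78.7×0.376 = 407.4308
Σ mᵢcᵢTᵢ = 172.3616×28.0 + 205.478×170.6 + 29.5912×47.3 = 41280
T = 41280 / 407.4308 = 101.3 °C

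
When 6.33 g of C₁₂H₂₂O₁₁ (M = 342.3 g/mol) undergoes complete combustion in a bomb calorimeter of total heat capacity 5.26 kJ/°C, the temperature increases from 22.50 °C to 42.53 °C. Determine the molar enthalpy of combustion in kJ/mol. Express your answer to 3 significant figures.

ΔH = -5700 kJ/mol

ΔT = 42.53 − 22.50 = 20.03 °C
q_cal = C_cal × ΔT = 5.26 × 20.03 = 105.3578 kJ
n = 6.33 / 342.3 = 0.01849 mol
q_rxn = −q_cal = -105.3578 kJ
ΔH = -105.3578 / 0.01849 = -5698 kJ/mol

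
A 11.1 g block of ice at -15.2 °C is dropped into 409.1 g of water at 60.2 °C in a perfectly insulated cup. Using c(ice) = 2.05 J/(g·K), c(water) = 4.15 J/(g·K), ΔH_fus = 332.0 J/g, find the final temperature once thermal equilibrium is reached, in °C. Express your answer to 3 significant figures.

Heat to bring ice to 0 °C and melt it: q₁ = 11.1×2.05×15.2 + 11.1×332.0 = 4031.1 J
Heat the water can supply cooling to 0 °C: 409.1×4.15×60.2 = 102205 J > q₁, so all ice melts.
Energy balance: 409.1×4.15×(60.2 − T) = 4031.1 + 11.1×4.15×(T − 0)
1697.765(60.2 − T) = 4031.1 + 46.065 T
102205 − 4031.1 = 1743.830 T
T = 98173.9 / 1743.830 = 56.30 °C

T_f = 56.3 °C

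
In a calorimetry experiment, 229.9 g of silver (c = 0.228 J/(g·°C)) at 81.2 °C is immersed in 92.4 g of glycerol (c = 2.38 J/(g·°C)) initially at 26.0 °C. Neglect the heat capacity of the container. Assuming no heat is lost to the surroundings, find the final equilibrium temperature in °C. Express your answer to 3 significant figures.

T_f = 36.6 °C

Heat lost by silver = heat gained by glycerol.
(229.9)(0.228)(81.2 − T) = (92.4)(2.38)(T − 26.0)
52.4172 (81.2 − T) = 219.912 (T − 26.0)
4256.3 − 52.4172 T = 219.912 T − 5717.7
9974.0 = 272.3292 T
T = 36.62 °C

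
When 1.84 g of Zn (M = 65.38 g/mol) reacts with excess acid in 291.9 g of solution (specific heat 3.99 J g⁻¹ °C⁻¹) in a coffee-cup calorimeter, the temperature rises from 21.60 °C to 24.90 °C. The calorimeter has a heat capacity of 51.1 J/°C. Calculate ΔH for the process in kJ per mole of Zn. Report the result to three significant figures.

ΔH = -143 kJ/mol

|ΔT| = |24.90 − 21.60| = 3.30 °C
|q_surr| = (291.9 × 3.99 + 51.1) × 3.30 = 1215.781 × 3.30 = 4012 J
n(Zn) = 1.84 / 65.38 = 0.02814 mol
Temperature rose, so q_rxn = −|q_surr| = -4.012 kJ
ΔH = q_rxn / n = -142.6 kJ/mol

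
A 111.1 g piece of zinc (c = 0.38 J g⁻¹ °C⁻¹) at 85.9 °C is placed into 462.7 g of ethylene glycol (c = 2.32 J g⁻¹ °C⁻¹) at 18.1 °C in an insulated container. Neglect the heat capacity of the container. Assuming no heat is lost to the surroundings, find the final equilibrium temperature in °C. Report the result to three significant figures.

Heat lost by zinc = heat gained by ethylene glycol.
(111.1)(0.38)(85.9 − T) = (462.7)(2.32)(T − 18.1)
42.218 (85.9 − T) = 1073.464 (T − 18.1)
3626.5 − 42.218 T = 1073.464 T − 19430
23056.5 = 1115.682 T
T = 20.67 °C

T_f = 20.7 °C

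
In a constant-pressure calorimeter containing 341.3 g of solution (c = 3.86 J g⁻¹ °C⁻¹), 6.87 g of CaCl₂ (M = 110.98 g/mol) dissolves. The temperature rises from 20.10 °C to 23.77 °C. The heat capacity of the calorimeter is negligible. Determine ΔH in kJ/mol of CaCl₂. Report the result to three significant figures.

ΔH = -78.1 kJ/mol

|ΔT| = |23.77 − 20.10| = 3.67 °C
|q_surr| = (341.3 × 3.86) × 3.67 = 1317.418 × 3.67 = 4835 J
n(CaCl₂) = 6.87 / 110.98 = 0.06190 mol
Temperature rose, so q_rxn = −|q_surr| = -4.835 kJ
ΔH = q_rxn / n = -78.11 kJ/mol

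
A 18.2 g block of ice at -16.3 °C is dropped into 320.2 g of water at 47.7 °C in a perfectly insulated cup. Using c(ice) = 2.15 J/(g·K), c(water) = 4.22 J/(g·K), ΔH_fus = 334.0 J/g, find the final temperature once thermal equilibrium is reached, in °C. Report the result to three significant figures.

T_f = 40.4 °C

Heat to bring ice to 0 °C and melt it: q₁ = 18.2×2.15×16.3 + 18.2×334.0 = 6716.6 J
Heat the water can supply cooling to 0 °C: 320.2×4.22×47.7 = 64454.3 J > q₁, so all ice melts.
Energy balance: 320.2×4.22×(47.7 − T) = 6716.6 + 18.2×4.22×(T − 0)
1351.244(47.7 − T) = 6716.6 + 76.804 T
64454.3 − 6716.6 = 1428.048 T
T = 57737.7 / 1428.048 = 40.43 °C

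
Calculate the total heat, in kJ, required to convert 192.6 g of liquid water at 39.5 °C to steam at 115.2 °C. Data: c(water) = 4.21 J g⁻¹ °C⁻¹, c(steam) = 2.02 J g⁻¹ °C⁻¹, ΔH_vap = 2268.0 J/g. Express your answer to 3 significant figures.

q = 492 kJ

q1 (heat water 39.5→100.0 °C): 192.6 × 4.21 × 60.5 = 49056 J
q2 (vaporize at 100 °C): 192.6 × 2268.0 = 436817 J
q3 (heat steam 100.0→115.2 °C): 192.6 × 2.02 × 15.2 = 5914 J
Total: 49056 + 436817 + 5914 = 491787 J = 492 kJ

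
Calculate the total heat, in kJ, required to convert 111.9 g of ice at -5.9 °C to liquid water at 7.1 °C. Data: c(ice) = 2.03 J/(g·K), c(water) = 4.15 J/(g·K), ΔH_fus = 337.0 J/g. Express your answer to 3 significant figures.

q1 (heat ice -5.9→0.0 °C): 111.9 × 2.03 × 5.9 = 1340 J
q2 (melt at 0 °C): 111.9 × 337.0 = 37710 J
q3 (heat water 0.0→7.1 °C): 111.9 × 4.15 × 7.1 = 3297 J
Total: 1340 + 37710 + 3297 = 42347 J = 42.3 kJ

q = 42.3 kJ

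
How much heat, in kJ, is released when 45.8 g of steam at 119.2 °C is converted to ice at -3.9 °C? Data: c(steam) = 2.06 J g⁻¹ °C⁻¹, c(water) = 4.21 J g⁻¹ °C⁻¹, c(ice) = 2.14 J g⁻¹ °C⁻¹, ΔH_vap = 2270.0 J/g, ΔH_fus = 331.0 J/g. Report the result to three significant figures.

q1 (cool steam 119.2→100 °C): 45.8 × 2.06 × 19.2 = 1811 J
q2 (condense at 100 °C): 45.8 × 2270.0 = 103966 J
q3 (cool water 100→0 °C): 45.8 × 4.21 × 100.0 = 19282 J
q4 (freeze at 0 °C): 45.8 × 331.0 = 15160 J
q5 (cool ice 0→-3.9 °C): 45.8 × 2.14 × 3.9 = 382 J
Total: 1811 + 103966 + 19282 + 15160 + 382 = 140601 J = 141 kJ

q = 141 kJ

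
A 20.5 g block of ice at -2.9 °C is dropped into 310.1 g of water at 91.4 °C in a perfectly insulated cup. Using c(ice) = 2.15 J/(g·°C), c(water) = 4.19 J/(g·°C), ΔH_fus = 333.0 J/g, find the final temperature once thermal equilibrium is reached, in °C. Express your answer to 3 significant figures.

Heat to bring ice to 0 °C and melt it: q₁ = 20.5×2.15×2.9 + 20.5×333.0 = 6954.3 J
Heat the water can supply cooling to 0 °C: 310.1×4.19×91.4 = 118758 J > q₁, so all ice melts.
Energy balance: 310.1×4.19×(91.4 − T) = 6954.3 + 20.5×4.19×(T − 0)
1299.319(91.4 − T) = 6954.3 + 85.895 T
118758 − 6954.3 = 1385.214 T
T = 111803.7 / 1385.214 = 80.71 °C

T_f = 80.7 °C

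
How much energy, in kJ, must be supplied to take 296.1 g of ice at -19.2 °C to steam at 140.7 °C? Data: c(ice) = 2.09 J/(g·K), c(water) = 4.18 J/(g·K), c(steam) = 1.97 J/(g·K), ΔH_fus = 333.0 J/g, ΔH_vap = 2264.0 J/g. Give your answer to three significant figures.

q = 928 kJ

q1 (heat ice -19.2→0.0 °C): 296.1 × 2.09 × 19.2 = 11882 J
q2 (melt at 0 °C): 296.1 × 333.0 = 98601 J
q3 (heat water 0.0→100.0 °C): 296.1 × 4.18 × 100.0 = 123770 J
q4 (vaporize at 100 °C): 296.1 × 2264.0 = 670370 J
q5 (heat steam 100.0→140.7 °C): 296.1 × 1.97 × 40.7 = 23741 J
Total: 11882 + 98601 + 123770 + 670370 + 23741 = 928364 J = 928 kJ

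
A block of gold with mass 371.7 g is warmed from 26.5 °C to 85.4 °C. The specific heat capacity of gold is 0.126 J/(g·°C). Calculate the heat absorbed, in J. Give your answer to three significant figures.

q = m c ΔT = 371.7 × 0.126 × (85.4 − 26.5)
q = 371.7 × 0.126 × 58.9 = 2759 J

q = 2760 J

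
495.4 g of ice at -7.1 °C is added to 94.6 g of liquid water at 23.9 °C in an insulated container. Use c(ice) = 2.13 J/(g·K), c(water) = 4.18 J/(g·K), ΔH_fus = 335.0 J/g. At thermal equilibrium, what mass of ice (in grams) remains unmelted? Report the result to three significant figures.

m_ice remaining = 490 g

Heat to warm all ice to 0 °C: 495.4×2.13×7.1 = 7491.9 J
Heat released by water cooling to 0 °C: 94.6×4.18×23.9 = 9450.7 J
9450.7 J < 7491.9 + 495.4×335.0 = 173450.9 J, so not all ice melts; final T = 0 °C.
Heat left for melting: 9450.7 − 7491.9 = 1958.8 J
Mass melted = 1958.8 / 335.0 = 5.847 g
Ice remaining = 495.4 − 5.847 = 489.553 g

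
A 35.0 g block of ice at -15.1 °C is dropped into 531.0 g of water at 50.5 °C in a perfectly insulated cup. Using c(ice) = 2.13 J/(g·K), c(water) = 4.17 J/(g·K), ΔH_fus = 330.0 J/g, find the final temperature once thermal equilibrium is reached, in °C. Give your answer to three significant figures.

T_f = 42.0 °C

Heat to bring ice to 0 °C and melt it: q₁ = 35.0×2.13×15.1 + 35.0×330.0 = 12676 J
Heat the water can supply cooling to 0 °C: 531.0×4.17×50.5 = 111821 J > q₁, so all ice melts.
Energy balance: 531.0×4.17×(50.5 − T) = 12676 + 35.0×4.17×(T − 0)
2214.27(50.5 − T) = 12676 + 145.95 T
111821 − 12676 = 2360.22 T
T = 99145 / 2360.22 = 42.01 °C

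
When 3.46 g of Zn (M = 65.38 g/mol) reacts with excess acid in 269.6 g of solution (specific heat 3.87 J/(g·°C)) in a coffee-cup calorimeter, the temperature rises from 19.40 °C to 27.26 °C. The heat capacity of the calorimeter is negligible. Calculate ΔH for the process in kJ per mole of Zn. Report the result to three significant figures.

ΔH = -155 kJ/mol

|ΔT| = |27.26 − 19.40| = 7.86 °C
|q_surr| = (269.6 × 3.87) × 7.86 = 1043.352 × 7.86 = 8201 J
n(Zn) = 3.46 / 65.38 = 0.05292 mol
Temperature rose, so q_rxn = −|q_surr| = -8.201 kJ
ΔH = q_rxn / n = -155.0 kJ/mol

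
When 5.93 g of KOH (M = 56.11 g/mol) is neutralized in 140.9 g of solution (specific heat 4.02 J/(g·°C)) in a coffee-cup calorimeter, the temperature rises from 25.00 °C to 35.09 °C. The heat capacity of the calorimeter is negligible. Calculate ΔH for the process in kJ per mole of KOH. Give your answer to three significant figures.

ΔH = -54.1 kJ/mol

|ΔT| = |35.09 − 25.00| = 10.09 °C
|q_surr| = (140.9 × 4.02) × 10.09 = 566.418 × 10.09 = 5715 J
n(KOH) = 5.93 / 56.11 = 0.1057 mol
Temperature rose, so q_rxn = −|q_surr| = -5.715 kJ
ΔH = q_rxn / n = -54.07 kJ/mol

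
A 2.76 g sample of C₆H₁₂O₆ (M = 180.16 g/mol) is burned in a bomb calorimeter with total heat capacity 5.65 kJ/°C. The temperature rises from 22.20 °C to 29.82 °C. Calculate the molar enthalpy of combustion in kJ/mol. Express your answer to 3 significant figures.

ΔH = -2810 kJ/mol

ΔT = 29.82 − 22.20 = 7.62 °C
q_cal = C_cal × ΔT = 5.65 × 7.62 = 43.053 kJ
n = 2.76 / 180.16 = 0.01532 mol
q_rxn = −q_cal = -43.053 kJ
ΔH = -43.053 / 0.01532 = -2810 kJ/mol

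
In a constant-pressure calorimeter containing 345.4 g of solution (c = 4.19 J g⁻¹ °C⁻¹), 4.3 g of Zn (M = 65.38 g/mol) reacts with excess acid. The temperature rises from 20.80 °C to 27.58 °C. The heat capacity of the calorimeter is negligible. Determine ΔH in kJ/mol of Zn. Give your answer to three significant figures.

ΔH = -149 kJ/mol

|ΔT| = |27.58 − 20.80| = 6.78 °C
|q_surr| = (345.4 × 4.19) × 6.78 = 1447.226 × 6.78 = 9812 J
n(Zn) = 4.3 / 65.38 = 0.06577 mol
Temperature rose, so q_rxn = −|q_surr| = -9.812 kJ
ΔH = q_rxn / n = -149.2 kJ/mol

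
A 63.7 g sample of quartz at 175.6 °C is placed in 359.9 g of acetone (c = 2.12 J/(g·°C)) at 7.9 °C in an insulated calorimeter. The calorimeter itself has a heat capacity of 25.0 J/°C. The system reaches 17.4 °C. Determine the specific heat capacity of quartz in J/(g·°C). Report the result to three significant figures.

q_gained = (359.9 × 2.12 + 25.0) × (17.4 − 7.9) = 7486 J
q_lost = 63.7 × c × (175.6 − 17.4) = 10077.34 c
Set equal: c = 7486 / 10077.34 = 0.743 J/(g·°C)

c = 0.743 J/(g·°C)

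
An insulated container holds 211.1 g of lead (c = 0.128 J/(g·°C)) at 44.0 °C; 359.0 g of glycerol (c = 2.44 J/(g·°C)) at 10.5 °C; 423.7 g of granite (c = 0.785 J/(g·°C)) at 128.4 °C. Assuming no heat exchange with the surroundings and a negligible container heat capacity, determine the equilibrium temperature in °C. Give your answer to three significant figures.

T_f = 43.0 °C

Σ mᵢcᵢ(T − Tᵢ) = 0  ⇒  T = Σ mᵢcᵢTᵢ / Σ mᵢcᵢ
Σ mᵢcᵢ = 211.1×0.128 + 359.0×2.44 + 423.7×0.785 = 1235.5853
Σ mᵢcᵢTᵢ = 27.0208×44.0 + 875.96×10.5 + 332.6045×128.4 = 53093
T = 53093 / 1235.5853 = 42.97 °C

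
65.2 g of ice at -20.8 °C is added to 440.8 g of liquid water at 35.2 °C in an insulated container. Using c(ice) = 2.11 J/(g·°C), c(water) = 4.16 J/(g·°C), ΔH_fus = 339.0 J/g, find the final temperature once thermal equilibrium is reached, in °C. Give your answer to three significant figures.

Heat to bring ice to 0 °C and melt it: q₁ = 65.2×2.11×20.8 + 65.2×339.0 = 24964 J
Heat the water can supply cooling to 0 °C: 440.8×4.16×35.2 = 64547.2 J > q₁, so all ice melts.
Energy balance: 440.8×4.16×(35.2 − T) = 24964 + 65.2×4.16×(T − 0)
1833.728(35.2 − T) = 24964 + 271.232 T
64547.2 − 24964 = 2104.960 T
T = 39583.2 / 2104.960 = 18.80 °C

T_f = 18.8 °C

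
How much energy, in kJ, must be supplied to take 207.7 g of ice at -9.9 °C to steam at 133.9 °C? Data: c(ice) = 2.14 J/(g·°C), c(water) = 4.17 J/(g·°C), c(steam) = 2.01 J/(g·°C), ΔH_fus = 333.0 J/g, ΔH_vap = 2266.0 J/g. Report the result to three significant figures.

q1 (heat ice -9.9→0.0 °C): 207.7 × 2.14 × 9.9 = 4400 J
q2 (melt at 0 °C): 207.7 × 333.0 = 69164 J
q3 (heat water 0.0→100.0 °C): 207.7 × 4.17 × 100.0 = 86611 J
q4 (vaporize at 100 °C): 207.7 × 2266.0 = 470648 J
q5 (heat steam 100.0→133.9 °C): 207.7 × 2.01 × 33.9 = 14152 J
Total: 4400 + 69164 + 86611 + 470648 + 14152 = 644975 J = 645 kJ

q = 645 kJ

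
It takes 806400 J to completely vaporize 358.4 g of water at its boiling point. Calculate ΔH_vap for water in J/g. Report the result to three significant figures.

ΔH_vap = 2250 J/g

ΔH_vap = q / m = 806400 / 358.4 = 2250 J/g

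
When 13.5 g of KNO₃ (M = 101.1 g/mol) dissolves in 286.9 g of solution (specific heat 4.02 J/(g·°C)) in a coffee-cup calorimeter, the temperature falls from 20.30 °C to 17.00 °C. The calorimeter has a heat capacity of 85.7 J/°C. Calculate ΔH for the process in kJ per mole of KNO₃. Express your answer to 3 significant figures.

|ΔT| = |17.00 − 20.30| = 3.30 °C
|q_surr| = (286.9 × 4.02 + 85.7) × 3.30 = 1239.038 × 3.30 = 4089 J
n(KNO₃) = 13.5 / 101.1 = 0.1335 mol
Temperature fell, so q_rxn = +|q_surr| = 4.089 kJ
ΔH = q_rxn / n = 30.63 kJ/mol

ΔH = 30.6 kJ/mol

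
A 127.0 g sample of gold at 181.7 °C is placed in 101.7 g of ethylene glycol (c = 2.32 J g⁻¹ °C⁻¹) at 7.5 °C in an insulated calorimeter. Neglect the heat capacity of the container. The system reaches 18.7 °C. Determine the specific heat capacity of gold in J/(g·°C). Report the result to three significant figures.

c = 0.128 J/(g·°C)

q_gained = (101.7 × 2.32) × (18.7 − 7.5) = 2643 J
q_lost = 127.0 × c × (181.7 − 18.7) = 20701 c
Set equal: c = 2643 / 20701 = 0.128 J/(g·°C)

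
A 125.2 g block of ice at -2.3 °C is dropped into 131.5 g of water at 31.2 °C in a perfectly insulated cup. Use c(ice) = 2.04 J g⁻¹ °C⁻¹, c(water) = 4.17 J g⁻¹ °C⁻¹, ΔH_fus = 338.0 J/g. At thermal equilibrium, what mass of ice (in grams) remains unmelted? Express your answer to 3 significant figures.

Heat to warm all ice to 0 °C: 125.2×2.04×2.3 = 587.44 J
Heat released by water cooling to 0 °C: 131.5×4.17×31.2 = 17109 J
17109 J < 587.44 + 125.2×338.0 = 42905.04 J, so not all ice melts; final T = 0 °C.
Heat left for melting: 17109 − 587.44 = 16521.56 J
Mass melted = 16521.56 / 338.0 = 48.88 g
Ice remaining = 125.2 − 48.88 = 76.32 g

m_ice remaining = 76.3 g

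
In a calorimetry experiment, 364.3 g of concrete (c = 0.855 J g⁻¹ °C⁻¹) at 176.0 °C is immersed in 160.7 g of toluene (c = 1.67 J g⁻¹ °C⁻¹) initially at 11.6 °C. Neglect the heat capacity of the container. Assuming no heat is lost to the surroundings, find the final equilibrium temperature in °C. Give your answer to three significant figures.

Heat lost by concrete = heat gained by toluene.
(364.3)(0.855)(176.0 − T) = (160.7)(1.67)(T − 11.6)
311.4765 (176.0 − T) = 268.369 (T − 11.6)
54820 − 311.4765 T = 268.369 T − 3113.1
57933.1 = 579.8455 T
T = 99.91 °C

T_f = 99.9 °C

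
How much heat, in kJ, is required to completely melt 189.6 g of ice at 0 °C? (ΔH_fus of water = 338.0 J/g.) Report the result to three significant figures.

q = m × ΔH_fus = 189.6 × 338.0 = 64080 J = 64.1 kJ

q = 64.1 kJ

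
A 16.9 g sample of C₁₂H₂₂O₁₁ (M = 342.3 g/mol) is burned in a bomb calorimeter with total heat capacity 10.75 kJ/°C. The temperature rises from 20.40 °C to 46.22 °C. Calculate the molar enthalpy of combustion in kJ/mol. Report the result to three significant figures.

ΔT = 46.22 − 20.40 = 25.82 °C
q_cal = C_cal × ΔT = 10.75 × 25.82 = 277.565 kJ
n = 16.9 / 342.3 = 0.04937 mol
q_rxn = −q_cal = -277.565 kJ
ΔH = -277.565 / 0.04937 = -5622 kJ/mol

ΔH = -5620 kJ/mol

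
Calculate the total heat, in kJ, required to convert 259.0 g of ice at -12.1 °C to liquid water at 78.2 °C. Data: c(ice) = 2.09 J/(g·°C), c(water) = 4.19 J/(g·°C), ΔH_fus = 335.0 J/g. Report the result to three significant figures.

q1 (heat ice -12.1→0.0 °C): 259.0 × 2.09 × 12.1 = 6550 J
q2 (melt at 0 °C): 259.0 × 335.0 = 86765 J
q3 (heat water 0.0→78.2 °C): 259.0 × 4.19 × 78.2 = 84863 J
Total: 6550 + 86765 + 84863 = 178178 J = 178 kJ

q = 178 kJ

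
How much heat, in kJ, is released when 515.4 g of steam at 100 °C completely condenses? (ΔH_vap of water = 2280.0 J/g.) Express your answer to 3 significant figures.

q = 1180 kJ

q = m × ΔH_vap = 515.4 × 2280.0 = 1175000 J = 1180 kJ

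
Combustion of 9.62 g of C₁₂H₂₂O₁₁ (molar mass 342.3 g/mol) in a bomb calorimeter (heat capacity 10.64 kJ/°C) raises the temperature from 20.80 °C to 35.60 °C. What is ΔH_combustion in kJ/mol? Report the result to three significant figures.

ΔT = 35.60 − 20.80 = 14.80 °C
q_cal = C_cal × ΔT = 10.64 × 14.80 = 157.472 kJ
n = 9.62 / 342.3 = 0.02810 mol
q_rxn = −q_cal = -157.472 kJ
ΔH = -157.472 / 0.02810 = -5604 kJ/mol

ΔH = -5600 kJ/mol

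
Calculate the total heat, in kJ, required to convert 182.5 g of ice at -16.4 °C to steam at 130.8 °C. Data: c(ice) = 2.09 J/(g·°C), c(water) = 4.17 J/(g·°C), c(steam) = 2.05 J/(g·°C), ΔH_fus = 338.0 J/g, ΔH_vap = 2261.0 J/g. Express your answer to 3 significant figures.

q1 (heat ice -16.4→0.0 °C): 182.5 × 2.09 × 16.4 = 6255 J
q2 (melt at 0 °C): 182.5 × 338.0 = 61685 J
q3 (heat water 0.0→100.0 °C): 182.5 × 4.17 × 100.0 = 76103 J
q4 (vaporize at 100 °C): 182.5 × 2261.0 = 412633 J
q5 (heat steam 100.0→130.8 °C): 182.5 × 2.05 × 30.8 = 11523 J
Total: 6255 + 61685 + 76103 + 412633 + 11523 = 568199 J = 568 kJ

q = 568 kJ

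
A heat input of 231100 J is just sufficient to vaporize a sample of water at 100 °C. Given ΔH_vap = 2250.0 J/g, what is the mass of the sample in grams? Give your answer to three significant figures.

m = 103 g

m = q / ΔH_vap = 231100 J / 2250.0 J/g = 103 g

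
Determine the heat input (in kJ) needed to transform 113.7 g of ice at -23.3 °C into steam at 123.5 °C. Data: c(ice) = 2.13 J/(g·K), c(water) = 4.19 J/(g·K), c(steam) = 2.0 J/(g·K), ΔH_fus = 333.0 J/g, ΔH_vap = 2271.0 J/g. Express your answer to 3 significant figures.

q1 (heat ice -23.3→0.0 °C): 113.7 × 2.13 × 23.3 = 5643 J
q2 (melt at 0 °C): 113.7 × 333.0 = 37862 J
q3 (heat water 0.0→100.0 °C): 113.7 × 4.19 × 100.0 = 47640 J
q4 (vaporize at 100 °C): 113.7 × 2271.0 = 258213 J
q5 (heat steam 100.0→123.5 °C): 113.7 × 2.0 × 23.5 = 5344 J
Total: 5643 + 37862 + 47640 + 258213 + 5344 = 354702 J = 355 kJ

q = 355 kJ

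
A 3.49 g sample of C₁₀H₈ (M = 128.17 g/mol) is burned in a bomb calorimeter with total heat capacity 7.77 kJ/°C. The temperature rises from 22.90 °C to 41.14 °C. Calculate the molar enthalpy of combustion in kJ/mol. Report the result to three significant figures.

ΔH = -5200 kJ/mol

ΔT = 41.14 − 22.90 = 18.24 °C
q_cal = C_cal × ΔT = 7.77 × 18.24 = 141.7248 kJ
n = 3.49 / 128.17 = 0.02723 mol
q_rxn = −q_cal = -141.7248 kJ
ΔH = -141.7248 / 0.02723 = -5204.7 kJ/mol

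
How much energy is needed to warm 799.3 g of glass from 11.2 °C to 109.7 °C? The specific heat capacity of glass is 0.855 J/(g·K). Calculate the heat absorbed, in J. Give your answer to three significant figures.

q = m c ΔT = 799.3 × 0.855 × (109.7 − 11.2)
q = 799.3 × 0.855 × 98.5 = 67320 J

q = 67300 J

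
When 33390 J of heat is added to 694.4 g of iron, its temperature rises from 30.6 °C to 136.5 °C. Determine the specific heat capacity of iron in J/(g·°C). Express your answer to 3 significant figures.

c = q / (m ΔT) = 33390 / (694.4 × 105.9)
c = 33390 / 73536.96 = 0.454 J/(g·°C)

c = 0.454 J/(g·°C)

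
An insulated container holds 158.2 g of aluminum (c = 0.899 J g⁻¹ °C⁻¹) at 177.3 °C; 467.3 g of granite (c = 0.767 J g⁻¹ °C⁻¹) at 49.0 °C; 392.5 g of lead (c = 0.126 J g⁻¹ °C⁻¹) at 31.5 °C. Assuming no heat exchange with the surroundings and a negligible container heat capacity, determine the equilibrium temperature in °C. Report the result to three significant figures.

T_f = 80.6 °C

Σ mᵢcᵢ(T − Tᵢ) = 0  ⇒  T = Σ mᵢcᵢTᵢ / Σ mᵢcᵢ
Σ mᵢcᵢ = 158.2×0.899 + 467.3×0.767 + 392.5×0.126 = 550.0959
Σ mᵢcᵢTᵢ = 142.2218×177.3 + 358.4191×49.0 + 49.455×31.5 = 44336
T = 44336 / 550.0959 = 80.60 °C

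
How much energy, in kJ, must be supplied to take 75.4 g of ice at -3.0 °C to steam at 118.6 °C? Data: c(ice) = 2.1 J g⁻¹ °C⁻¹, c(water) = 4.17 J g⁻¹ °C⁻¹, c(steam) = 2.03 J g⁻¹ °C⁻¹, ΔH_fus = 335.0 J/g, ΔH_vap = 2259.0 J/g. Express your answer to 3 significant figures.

q = 230 kJ

q1 (heat ice -3.0→0.0 °C): 75.4 × 2.1 × 3.0 = 475 J
q2 (melt at 0 °C): 75.4 × 335.0 = 25259 J
q3 (heat water 0.0→100.0 °C): 75.4 × 4.17 × 100.0 = 31442 J
q4 (vaporize at 100 °C): 75.4 × 2259.0 = 170329 J
q5 (heat steam 100.0→118.6 °C): 75.4 × 2.03 × 18.6 = 2847 J
Total: 475 + 25259 + 31442 + 170329 + 2847 = 230352 J = 230 kJ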